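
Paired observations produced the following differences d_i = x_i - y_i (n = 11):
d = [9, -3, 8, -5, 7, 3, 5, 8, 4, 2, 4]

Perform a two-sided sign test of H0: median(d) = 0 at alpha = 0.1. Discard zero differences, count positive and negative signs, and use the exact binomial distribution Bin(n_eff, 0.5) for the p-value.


Step 1: Discard zero differences. Original n = 11; n_eff = number of nonzero differences = 11.
Nonzero differences (with sign): +9, -3, +8, -5, +7, +3, +5, +8, +4, +2, +4
Step 2: Count signs: positive = 9, negative = 2.
Step 3: Under H0: P(positive) = 0.5, so the number of positives S ~ Bin(11, 0.5).
Step 4: Two-sided exact p-value = sum of Bin(11,0.5) probabilities at or below the observed probability = 0.065430.
Step 5: alpha = 0.1. reject H0.

n_eff = 11, pos = 9, neg = 2, p = 0.065430, reject H0.


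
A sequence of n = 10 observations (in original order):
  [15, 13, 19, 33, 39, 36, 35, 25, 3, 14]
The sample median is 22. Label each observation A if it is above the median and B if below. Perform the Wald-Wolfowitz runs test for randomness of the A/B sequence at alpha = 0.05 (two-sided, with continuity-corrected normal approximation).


Step 1: Compute median = 22; label A = above, B = below.
Labels in order: BBBAAAAABB  (n_A = 5, n_B = 5)
Step 2: Count runs R = 3.
Step 3: Under H0 (random ordering), E[R] = 2*n_A*n_B/(n_A+n_B) + 1 = 2*5*5/10 + 1 = 6.0000.
        Var[R] = 2*n_A*n_B*(2*n_A*n_B - n_A - n_B) / ((n_A+n_B)^2 * (n_A+n_B-1)) = 2000/900 = 2.2222.
        SD[R] = 1.4907.
Step 4: Continuity-corrected z = (R + 0.5 - E[R]) / SD[R] = (3 + 0.5 - 6.0000) / 1.4907 = -1.6771.
Step 5: Two-sided p-value via normal approximation = 2*(1 - Phi(|z|)) = 0.093533.
Step 6: alpha = 0.05. fail to reject H0.

R = 3, z = -1.6771, p = 0.093533, fail to reject H0.


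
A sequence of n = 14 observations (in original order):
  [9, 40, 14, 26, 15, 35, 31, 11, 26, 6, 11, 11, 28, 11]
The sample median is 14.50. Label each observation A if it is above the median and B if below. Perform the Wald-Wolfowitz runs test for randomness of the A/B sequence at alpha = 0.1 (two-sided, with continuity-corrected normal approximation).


Step 1: Compute median = 14.50; label A = above, B = below.
Labels in order: BABAAAABABBBAB  (n_A = 7, n_B = 7)
Step 2: Count runs R = 9.
Step 3: Under H0 (random ordering), E[R] = 2*n_A*n_B/(n_A+n_B) + 1 = 2*7*7/14 + 1 = 8.0000.
        Var[R] = 2*n_A*n_B*(2*n_A*n_B - n_A - n_B) / ((n_A+n_B)^2 * (n_A+n_B-1)) = 8232/2548 = 3.2308.
        SD[R] = 1.7974.
Step 4: Continuity-corrected z = (R - 0.5 - E[R]) / SD[R] = (9 - 0.5 - 8.0000) / 1.7974 = 0.2782.
Step 5: Two-sided p-value via normal approximation = 2*(1 - Phi(|z|)) = 0.780879.
Step 6: alpha = 0.1. fail to reject H0.

R = 9, z = 0.2782, p = 0.780879, fail to reject H0.


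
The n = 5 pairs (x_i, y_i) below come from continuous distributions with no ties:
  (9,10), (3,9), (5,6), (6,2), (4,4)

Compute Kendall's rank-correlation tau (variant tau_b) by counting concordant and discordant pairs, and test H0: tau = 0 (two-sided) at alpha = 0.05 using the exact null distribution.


Step 1: Enumerate the 10 unordered pairs (i,j) with i<j and classify each by sign(x_j-x_i) * sign(y_j-y_i).
  (1,2):dx=-6,dy=-1->C; (1,3):dx=-4,dy=-4->C; (1,4):dx=-3,dy=-8->C; (1,5):dx=-5,dy=-6->C
  (2,3):dx=+2,dy=-3->D; (2,4):dx=+3,dy=-7->D; (2,5):dx=+1,dy=-5->D; (3,4):dx=+1,dy=-4->D
  (3,5):dx=-1,dy=-2->C; (4,5):dx=-2,dy=+2->D
Step 2: C = 5, D = 5, total pairs = 10.
Step 3: tau = (C - D)/(n(n-1)/2) = (5 - 5)/10 = 0.000000.
Step 4: Exact two-sided p-value (enumerate n! = 120 permutations of y under H0): p = 1.000000.
Step 5: alpha = 0.05. fail to reject H0.

tau_b = 0.0000 (C=5, D=5), p = 1.000000, fail to reject H0.


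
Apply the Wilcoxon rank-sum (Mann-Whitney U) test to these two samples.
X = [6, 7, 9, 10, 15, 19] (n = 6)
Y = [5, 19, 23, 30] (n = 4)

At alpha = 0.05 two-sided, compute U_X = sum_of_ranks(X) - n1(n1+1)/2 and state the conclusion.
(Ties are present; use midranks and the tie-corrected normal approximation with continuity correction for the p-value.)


Step 1: Combine and sort all 10 observations; assign midranks.
sorted (value, group): (5,Y), (6,X), (7,X), (9,X), (10,X), (15,X), (19,X), (19,Y), (23,Y), (30,Y)
ranks: 5->1, 6->2, 7->3, 9->4, 10->5, 15->6, 19->7.5, 19->7.5, 23->9, 30->10
Step 2: Rank sum for X: R1 = 2 + 3 + 4 + 5 + 6 + 7.5 = 27.5.
Step 3: U_X = R1 - n1(n1+1)/2 = 27.5 - 6*7/2 = 27.5 - 21 = 6.5.
       U_Y = n1*n2 - U_X = 24 - 6.5 = 17.5.
Step 4: Ties are present, so use the tie-corrected normal approximation (with continuity correction) for the p-value.
Step 5: p-value = 0.284958; compare to alpha = 0.05. fail to reject H0.

U_X = 6.5, p = 0.284958, fail to reject H0 at alpha = 0.05.


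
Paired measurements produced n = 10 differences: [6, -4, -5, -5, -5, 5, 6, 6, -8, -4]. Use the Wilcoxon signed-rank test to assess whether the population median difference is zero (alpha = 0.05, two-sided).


Step 1: Drop any zero differences (none here) and take |d_i|.
|d| = [6, 4, 5, 5, 5, 5, 6, 6, 8, 4]
Step 2: Midrank |d_i| (ties get averaged ranks).
ranks: |6|->8, |4|->1.5, |5|->4.5, |5|->4.5, |5|->4.5, |5|->4.5, |6|->8, |6|->8, |8|->10, |4|->1.5
Step 3: Attach original signs; sum ranks with positive sign and with negative sign.
W+ = 8 + 4.5 + 8 + 8 = 28.5
W- = 1.5 + 4.5 + 4.5 + 4.5 + 10 + 1.5 = 26.5
(Check: W+ + W- = 55 should equal n(n+1)/2 = 55.)
Step 4: Test statistic W = min(W+, W-) = 26.5.
Step 5: Ties in |d|, so use the tie-corrected normal approximation.
        E[W] = n(n+1)/4 = 10*11/4 = 27.5.
        Tie groups: |d|=4 (t=2), |d|=5 (t=4), |d|=6 (t=3); sum(t^3 - t) = 90.
        Var[W] = n(n+1)(2n+1)/24 - sum(t^3-t)/48 = 2310/24 - 90/48 = 94.375.
        z = (W - E[W]) / sqrt(Var[W]) = (26.5 - 27.5) / 9.7147 = -0.1029.
        Two-sided p = 2*Phi(z) = 0.918013.
Step 6: alpha = 0.05. fail to reject H0.

W+ = 28.5, W- = 26.5, W = min = 26.5, p = 0.918013, fail to reject H0.


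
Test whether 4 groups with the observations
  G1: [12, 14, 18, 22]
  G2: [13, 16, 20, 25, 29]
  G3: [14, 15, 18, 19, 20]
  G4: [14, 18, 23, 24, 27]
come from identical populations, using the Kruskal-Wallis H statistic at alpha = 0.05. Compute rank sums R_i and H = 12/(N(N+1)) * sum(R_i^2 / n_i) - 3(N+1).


Step 1: Combine all N = 19 observations and assign midranks.
sorted (value, group, rank): (12,G1,1), (13,G2,2), (14,G1,4), (14,G3,4), (14,G4,4), (15,G3,6), (16,G2,7), (18,G1,9), (18,G3,9), (18,G4,9), (19,G3,11), (20,G2,12.5), (20,G3,12.5), (22,G1,14), (23,G4,15), (24,G4,16), (25,G2,17), (27,G4,18), (29,G2,19)
Step 2: Sum ranks within each group.
R_1 = 28 (n_1 = 4)
R_2 = 57.5 (n_2 = 5)
R_3 = 42.5 (n_3 = 5)
R_4 = 62 (n_4 = 5)
Step 3: H = 12/(N(N+1)) * sum(R_i^2/n_i) - 3(N+1)
     = 12/(19*20) * (28^2/4 + 57.5^2/5 + 42.5^2/5 + 62^2/5) - 3*20
     = 0.031579 * 1987.3 - 60
     = 2.756842.
Step 4: Ties present; correction factor C = 1 - 54/(19^3 - 19) = 0.992105. Corrected H = 2.756842 / 0.992105 = 2.778780.
Step 5: Under H0, H ~ chi^2(3); p-value = 0.427005.
Step 6: alpha = 0.05. fail to reject H0.

H = 2.7788, df = 3, p = 0.427005, fail to reject H0.


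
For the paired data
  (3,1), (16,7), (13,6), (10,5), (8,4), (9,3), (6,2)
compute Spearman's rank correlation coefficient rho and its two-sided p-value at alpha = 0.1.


Step 1: Rank x and y separately (midranks; no ties here).
rank(x): 3->1, 16->7, 13->6, 10->5, 8->3, 9->4, 6->2
rank(y): 1->1, 7->7, 6->6, 5->5, 4->4, 3->3, 2->2
Step 2: d_i = R_x(i) - R_y(i); compute d_i^2.
  (1-1)^2=0, (7-7)^2=0, (6-6)^2=0, (5-5)^2=0, (3-4)^2=1, (4-3)^2=1, (2-2)^2=0
sum(d^2) = 2.
Step 3: rho = 1 - 6*2 / (7*(7^2 - 1)) = 1 - 12/336 = 0.964286.
Step 4: Under H0, t = rho * sqrt((n-2)/(1-rho^2)) = 8.1408 ~ t(5).
Step 5: Two-sided p-value from the t-distribution with 5 df = 0.000454.
Step 6: alpha = 0.1. reject H0.

rho = 0.9643, p = 0.000454, reject H0 at alpha = 0.1.


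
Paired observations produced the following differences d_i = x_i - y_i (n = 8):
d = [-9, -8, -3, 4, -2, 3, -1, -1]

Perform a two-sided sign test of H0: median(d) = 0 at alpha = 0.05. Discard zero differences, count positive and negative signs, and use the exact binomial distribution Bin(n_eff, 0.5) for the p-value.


Step 1: Discard zero differences. Original n = 8; n_eff = number of nonzero differences = 8.
Nonzero differences (with sign): -9, -8, -3, +4, -2, +3, -1, -1
Step 2: Count signs: positive = 2, negative = 6.
Step 3: Under H0: P(positive) = 0.5, so the number of positives S ~ Bin(8, 0.5).
Step 4: Two-sided exact p-value = sum of Bin(8,0.5) probabilities at or below the observed probability = 0.289062.
Step 5: alpha = 0.05. fail to reject H0.

n_eff = 8, pos = 2, neg = 6, p = 0.289062, fail to reject H0.


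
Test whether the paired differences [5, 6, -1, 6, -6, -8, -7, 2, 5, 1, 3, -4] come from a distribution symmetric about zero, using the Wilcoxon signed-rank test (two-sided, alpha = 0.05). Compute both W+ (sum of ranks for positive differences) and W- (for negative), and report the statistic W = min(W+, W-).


Step 1: Drop any zero differences (none here) and take |d_i|.
|d| = [5, 6, 1, 6, 6, 8, 7, 2, 5, 1, 3, 4]
Step 2: Midrank |d_i| (ties get averaged ranks).
ranks: |5|->6.5, |6|->9, |1|->1.5, |6|->9, |6|->9, |8|->12, |7|->11, |2|->3, |5|->6.5, |1|->1.5, |3|->4, |4|->5
Step 3: Attach original signs; sum ranks with positive sign and with negative sign.
W+ = 6.5 + 9 + 9 + 3 + 6.5 + 1.5 + 4 = 39.5
W- = 1.5 + 9 + 12 + 11 + 5 = 38.5
(Check: W+ + W- = 78 should equal n(n+1)/2 = 78.)
Step 4: Test statistic W = min(W+, W-) = 38.5.
Step 5: Ties in |d|, so use the tie-corrected normal approximation.
        E[W] = n(n+1)/4 = 12*13/4 = 39.
        Tie groups: |d|=1 (t=2), |d|=5 (t=2), |d|=6 (t=3); sum(t^3 - t) = 36.
        Var[W] = n(n+1)(2n+1)/24 - sum(t^3-t)/48 = 3900/24 - 36/48 = 161.75.
        z = (W - E[W]) / sqrt(Var[W]) = (38.5 - 39) / 12.7181 = -0.0393.
        Two-sided p = 2*Phi(z) = 0.968640.
Step 6: alpha = 0.05. fail to reject H0.

W+ = 39.5, W- = 38.5, W = min = 38.5, p = 0.968640, fail to reject H0.


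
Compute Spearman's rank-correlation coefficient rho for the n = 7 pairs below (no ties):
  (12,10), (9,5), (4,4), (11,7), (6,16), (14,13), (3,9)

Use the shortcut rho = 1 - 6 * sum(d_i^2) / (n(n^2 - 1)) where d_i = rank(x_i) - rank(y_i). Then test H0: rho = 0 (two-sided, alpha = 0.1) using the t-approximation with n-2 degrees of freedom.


Step 1: Rank x and y separately (midranks; no ties here).
rank(x): 12->6, 9->4, 4->2, 11->5, 6->3, 14->7, 3->1
rank(y): 10->5, 5->2, 4->1, 7->3, 16->7, 13->6, 9->4
Step 2: d_i = R_x(i) - R_y(i); compute d_i^2.
  (6-5)^2=1, (4-2)^2=4, (2-1)^2=1, (5-3)^2=4, (3-7)^2=16, (7-6)^2=1, (1-4)^2=9
sum(d^2) = 36.
Step 3: rho = 1 - 6*36 / (7*(7^2 - 1)) = 1 - 216/336 = 0.357143.
Step 4: Under H0, t = rho * sqrt((n-2)/(1-rho^2)) = 0.8550 ~ t(5).
Step 5: Two-sided p-value from the t-distribution with 5 df = 0.431611.
Step 6: alpha = 0.1. fail to reject H0.

rho = 0.3571, p = 0.431611, fail to reject H0 at alpha = 0.1.


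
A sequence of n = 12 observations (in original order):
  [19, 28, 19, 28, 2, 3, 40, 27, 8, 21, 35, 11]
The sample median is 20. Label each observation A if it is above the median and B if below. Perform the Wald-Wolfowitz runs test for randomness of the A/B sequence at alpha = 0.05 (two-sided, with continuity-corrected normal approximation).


Step 1: Compute median = 20; label A = above, B = below.
Labels in order: BABABBAABAAB  (n_A = 6, n_B = 6)
Step 2: Count runs R = 9.
Step 3: Under H0 (random ordering), E[R] = 2*n_A*n_B/(n_A+n_B) + 1 = 2*6*6/12 + 1 = 7.0000.
        Var[R] = 2*n_A*n_B*(2*n_A*n_B - n_A - n_B) / ((n_A+n_B)^2 * (n_A+n_B-1)) = 4320/1584 = 2.7273.
        SD[R] = 1.6514.
Step 4: Continuity-corrected z = (R - 0.5 - E[R]) / SD[R] = (9 - 0.5 - 7.0000) / 1.6514 = 0.9083.
Step 5: Two-sided p-value via normal approximation = 2*(1 - Phi(|z|)) = 0.363722.
Step 6: alpha = 0.05. fail to reject H0.

R = 9, z = 0.9083, p = 0.363722, fail to reject H0.


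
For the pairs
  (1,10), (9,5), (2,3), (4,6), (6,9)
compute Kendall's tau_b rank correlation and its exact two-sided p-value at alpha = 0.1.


Step 1: Enumerate the 10 unordered pairs (i,j) with i<j and classify each by sign(x_j-x_i) * sign(y_j-y_i).
  (1,2):dx=+8,dy=-5->D; (1,3):dx=+1,dy=-7->D; (1,4):dx=+3,dy=-4->D; (1,5):dx=+5,dy=-1->D
  (2,3):dx=-7,dy=-2->C; (2,4):dx=-5,dy=+1->D; (2,5):dx=-3,dy=+4->D; (3,4):dx=+2,dy=+3->C
  (3,5):dx=+4,dy=+6->C; (4,5):dx=+2,dy=+3->C
Step 2: C = 4, D = 6, total pairs = 10.
Step 3: tau = (C - D)/(n(n-1)/2) = (4 - 6)/10 = -0.200000.
Step 4: Exact two-sided p-value (enumerate n! = 120 permutations of y under H0): p = 0.816667.
Step 5: alpha = 0.1. fail to reject H0.

tau_b = -0.2000 (C=4, D=6), p = 0.816667, fail to reject H0.


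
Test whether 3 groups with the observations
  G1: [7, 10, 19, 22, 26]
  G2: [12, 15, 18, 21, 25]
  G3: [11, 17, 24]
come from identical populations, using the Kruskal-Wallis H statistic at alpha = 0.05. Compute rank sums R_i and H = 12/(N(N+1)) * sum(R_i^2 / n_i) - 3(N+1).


Step 1: Combine all N = 13 observations and assign midranks.
sorted (value, group, rank): (7,G1,1), (10,G1,2), (11,G3,3), (12,G2,4), (15,G2,5), (17,G3,6), (18,G2,7), (19,G1,8), (21,G2,9), (22,G1,10), (24,G3,11), (25,G2,12), (26,G1,13)
Step 2: Sum ranks within each group.
R_1 = 34 (n_1 = 5)
R_2 = 37 (n_2 = 5)
R_3 = 20 (n_3 = 3)
Step 3: H = 12/(N(N+1)) * sum(R_i^2/n_i) - 3(N+1)
     = 12/(13*14) * (34^2/5 + 37^2/5 + 20^2/3) - 3*14
     = 0.065934 * 638.333 - 42
     = 0.087912.
Step 4: No ties, so H is used without correction.
Step 5: Under H0, H ~ chi^2(2); p-value = 0.956996.
Step 6: alpha = 0.05. fail to reject H0.

H = 0.0879, df = 2, p = 0.956996, fail to reject H0.


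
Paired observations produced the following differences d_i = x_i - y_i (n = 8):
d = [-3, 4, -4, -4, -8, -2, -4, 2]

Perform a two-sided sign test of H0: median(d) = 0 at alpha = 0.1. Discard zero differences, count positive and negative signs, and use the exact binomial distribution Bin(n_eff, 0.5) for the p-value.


Step 1: Discard zero differences. Original n = 8; n_eff = number of nonzero differences = 8.
Nonzero differences (with sign): -3, +4, -4, -4, -8, -2, -4, +2
Step 2: Count signs: positive = 2, negative = 6.
Step 3: Under H0: P(positive) = 0.5, so the number of positives S ~ Bin(8, 0.5).
Step 4: Two-sided exact p-value = sum of Bin(8,0.5) probabilities at or below the observed probability = 0.289062.
Step 5: alpha = 0.1. fail to reject H0.

n_eff = 8, pos = 2, neg = 6, p = 0.289062, fail to reject H0.


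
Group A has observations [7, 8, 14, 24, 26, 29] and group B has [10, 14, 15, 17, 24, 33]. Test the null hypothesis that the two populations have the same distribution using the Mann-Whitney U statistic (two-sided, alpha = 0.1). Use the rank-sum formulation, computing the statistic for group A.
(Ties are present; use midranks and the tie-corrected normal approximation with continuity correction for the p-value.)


Step 1: Combine and sort all 12 observations; assign midranks.
sorted (value, group): (7,X), (8,X), (10,Y), (14,X), (14,Y), (15,Y), (17,Y), (24,X), (24,Y), (26,X), (29,X), (33,Y)
ranks: 7->1, 8->2, 10->3, 14->4.5, 14->4.5, 15->6, 17->7, 24->8.5, 24->8.5, 26->10, 29->11, 33->12
Step 2: Rank sum for X: R1 = 1 + 2 + 4.5 + 8.5 + 10 + 11 = 37.
Step 3: U_X = R1 - n1(n1+1)/2 = 37 - 6*7/2 = 37 - 21 = 16.
       U_Y = n1*n2 - U_X = 36 - 16 = 20.
Step 4: Ties are present, so use the tie-corrected normal approximation (with continuity correction) for the p-value.
Step 5: p-value = 0.809527; compare to alpha = 0.1. fail to reject H0.

U_X = 16, p = 0.809527, fail to reject H0 at alpha = 0.1.


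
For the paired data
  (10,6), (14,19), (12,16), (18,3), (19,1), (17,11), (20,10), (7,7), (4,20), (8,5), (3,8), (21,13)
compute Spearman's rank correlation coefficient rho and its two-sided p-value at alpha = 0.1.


Step 1: Rank x and y separately (midranks; no ties here).
rank(x): 10->5, 14->7, 12->6, 18->9, 19->10, 17->8, 20->11, 7->3, 4->2, 8->4, 3->1, 21->12
rank(y): 6->4, 19->11, 16->10, 3->2, 1->1, 11->8, 10->7, 7->5, 20->12, 5->3, 8->6, 13->9
Step 2: d_i = R_x(i) - R_y(i); compute d_i^2.
  (5-4)^2=1, (7-11)^2=16, (6-10)^2=16, (9-2)^2=49, (10-1)^2=81, (8-8)^2=0, (11-7)^2=16, (3-5)^2=4, (2-12)^2=100, (4-3)^2=1, (1-6)^2=25, (12-9)^2=9
sum(d^2) = 318.
Step 3: rho = 1 - 6*318 / (12*(12^2 - 1)) = 1 - 1908/1716 = -0.111888.
Step 4: Under H0, t = rho * sqrt((n-2)/(1-rho^2)) = -0.3561 ~ t(10).
Step 5: Two-sided p-value from the t-distribution with 10 df = 0.729195.
Step 6: alpha = 0.1. fail to reject H0.

rho = -0.1119, p = 0.729195, fail to reject H0 at alpha = 0.1.


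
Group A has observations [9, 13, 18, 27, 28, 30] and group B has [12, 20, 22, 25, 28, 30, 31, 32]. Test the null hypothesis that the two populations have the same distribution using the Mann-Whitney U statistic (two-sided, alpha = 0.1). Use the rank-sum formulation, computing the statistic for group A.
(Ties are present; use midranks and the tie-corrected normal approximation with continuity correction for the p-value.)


Step 1: Combine and sort all 14 observations; assign midranks.
sorted (value, group): (9,X), (12,Y), (13,X), (18,X), (20,Y), (22,Y), (25,Y), (27,X), (28,X), (28,Y), (30,X), (30,Y), (31,Y), (32,Y)
ranks: 9->1, 12->2, 13->3, 18->4, 20->5, 22->6, 25->7, 27->8, 28->9.5, 28->9.5, 30->11.5, 30->11.5, 31->13, 32->14
Step 2: Rank sum for X: R1 = 1 + 3 + 4 + 8 + 9.5 + 11.5 = 37.
Step 3: U_X = R1 - n1(n1+1)/2 = 37 - 6*7/2 = 37 - 21 = 16.
       U_Y = n1*n2 - U_X = 48 - 16 = 32.
Step 4: Ties are present, so use the tie-corrected normal approximation (with continuity correction) for the p-value.
Step 5: p-value = 0.331857; compare to alpha = 0.1. fail to reject H0.

U_X = 16, p = 0.331857, fail to reject H0 at alpha = 0.1.


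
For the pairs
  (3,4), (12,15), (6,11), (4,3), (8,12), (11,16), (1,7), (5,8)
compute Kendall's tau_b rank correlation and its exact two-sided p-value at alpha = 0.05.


Step 1: Enumerate the 28 unordered pairs (i,j) with i<j and classify each by sign(x_j-x_i) * sign(y_j-y_i).
  (1,2):dx=+9,dy=+11->C; (1,3):dx=+3,dy=+7->C; (1,4):dx=+1,dy=-1->D; (1,5):dx=+5,dy=+8->C
  (1,6):dx=+8,dy=+12->C; (1,7):dx=-2,dy=+3->D; (1,8):dx=+2,dy=+4->C; (2,3):dx=-6,dy=-4->C
  (2,4):dx=-8,dy=-12->C; (2,5):dx=-4,dy=-3->C; (2,6):dx=-1,dy=+1->D; (2,7):dx=-11,dy=-8->C
  (2,8):dx=-7,dy=-7->C; (3,4):dx=-2,dy=-8->C; (3,5):dx=+2,dy=+1->C; (3,6):dx=+5,dy=+5->C
  (3,7):dx=-5,dy=-4->C; (3,8):dx=-1,dy=-3->C; (4,5):dx=+4,dy=+9->C; (4,6):dx=+7,dy=+13->C
  (4,7):dx=-3,dy=+4->D; (4,8):dx=+1,dy=+5->C; (5,6):dx=+3,dy=+4->C; (5,7):dx=-7,dy=-5->C
  (5,8):dx=-3,dy=-4->C; (6,7):dx=-10,dy=-9->C; (6,8):dx=-6,dy=-8->C; (7,8):dx=+4,dy=+1->C
Step 2: C = 24, D = 4, total pairs = 28.
Step 3: tau = (C - D)/(n(n-1)/2) = (24 - 4)/28 = 0.714286.
Step 4: Exact two-sided p-value (enumerate n! = 40320 permutations of y under H0): p = 0.014137.
Step 5: alpha = 0.05. reject H0.

tau_b = 0.7143 (C=24, D=4), p = 0.014137, reject H0.


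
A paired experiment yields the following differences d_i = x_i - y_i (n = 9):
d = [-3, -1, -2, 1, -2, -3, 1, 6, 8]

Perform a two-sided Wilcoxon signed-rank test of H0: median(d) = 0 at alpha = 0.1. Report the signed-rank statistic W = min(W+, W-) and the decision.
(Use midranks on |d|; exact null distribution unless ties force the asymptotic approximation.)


Step 1: Drop any zero differences (none here) and take |d_i|.
|d| = [3, 1, 2, 1, 2, 3, 1, 6, 8]
Step 2: Midrank |d_i| (ties get averaged ranks).
ranks: |3|->6.5, |1|->2, |2|->4.5, |1|->2, |2|->4.5, |3|->6.5, |1|->2, |6|->8, |8|->9
Step 3: Attach original signs; sum ranks with positive sign and with negative sign.
W+ = 2 + 2 + 8 + 9 = 21
W- = 6.5 + 2 + 4.5 + 4.5 + 6.5 = 24
(Check: W+ + W- = 45 should equal n(n+1)/2 = 45.)
Step 4: Test statistic W = min(W+, W-) = 21.
Step 5: Ties in |d|, so use the tie-corrected normal approximation.
        E[W] = n(n+1)/4 = 9*10/4 = 22.5.
        Tie groups: |d|=1 (t=3), |d|=2 (t=2), |d|=3 (t=2); sum(t^3 - t) = 36.
        Var[W] = n(n+1)(2n+1)/24 - sum(t^3-t)/48 = 1710/24 - 36/48 = 70.5.
        z = (W - E[W]) / sqrt(Var[W]) = (21 - 22.5) / 8.3964 = -0.1786.
        Two-sided p = 2*Phi(z) = 0.858215.
Step 6: alpha = 0.1. fail to reject H0.

W+ = 21, W- = 24, W = min = 21, p = 0.858215, fail to reject H0.


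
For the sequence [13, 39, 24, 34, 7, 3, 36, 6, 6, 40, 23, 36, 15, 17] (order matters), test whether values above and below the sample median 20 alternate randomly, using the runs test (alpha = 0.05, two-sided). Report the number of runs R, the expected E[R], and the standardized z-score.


Step 1: Compute median = 20; label A = above, B = below.
Labels in order: BAAABBABBAAABB  (n_A = 7, n_B = 7)
Step 2: Count runs R = 7.
Step 3: Under H0 (random ordering), E[R] = 2*n_A*n_B/(n_A+n_B) + 1 = 2*7*7/14 + 1 = 8.0000.
        Var[R] = 2*n_A*n_B*(2*n_A*n_B - n_A - n_B) / ((n_A+n_B)^2 * (n_A+n_B-1)) = 8232/2548 = 3.2308.
        SD[R] = 1.7974.
Step 4: Continuity-corrected z = (R + 0.5 - E[R]) / SD[R] = (7 + 0.5 - 8.0000) / 1.7974 = -0.2782.
Step 5: Two-sided p-value via normal approximation = 2*(1 - Phi(|z|)) = 0.780879.
Step 6: alpha = 0.05. fail to reject H0.

R = 7, z = -0.2782, p = 0.780879, fail to reject H0.


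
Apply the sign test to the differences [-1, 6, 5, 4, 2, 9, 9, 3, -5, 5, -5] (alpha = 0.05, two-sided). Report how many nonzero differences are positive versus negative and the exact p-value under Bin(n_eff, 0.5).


Step 1: Discard zero differences. Original n = 11; n_eff = number of nonzero differences = 11.
Nonzero differences (with sign): -1, +6, +5, +4, +2, +9, +9, +3, -5, +5, -5
Step 2: Count signs: positive = 8, negative = 3.
Step 3: Under H0: P(positive) = 0.5, so the number of positives S ~ Bin(11, 0.5).
Step 4: Two-sided exact p-value = sum of Bin(11,0.5) probabilities at or below the observed probability = 0.226562.
Step 5: alpha = 0.05. fail to reject H0.

n_eff = 11, pos = 8, neg = 3, p = 0.226562, fail to reject H0.


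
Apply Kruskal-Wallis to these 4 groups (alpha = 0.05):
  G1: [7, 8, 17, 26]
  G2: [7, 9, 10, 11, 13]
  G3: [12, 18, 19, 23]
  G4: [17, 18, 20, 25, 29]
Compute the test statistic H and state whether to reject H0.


Step 1: Combine all N = 18 observations and assign midranks.
sorted (value, group, rank): (7,G1,1.5), (7,G2,1.5), (8,G1,3), (9,G2,4), (10,G2,5), (11,G2,6), (12,G3,7), (13,G2,8), (17,G1,9.5), (17,G4,9.5), (18,G3,11.5), (18,G4,11.5), (19,G3,13), (20,G4,14), (23,G3,15), (25,G4,16), (26,G1,17), (29,G4,18)
Step 2: Sum ranks within each group.
R_1 = 31 (n_1 = 4)
R_2 = 24.5 (n_2 = 5)
R_3 = 46.5 (n_3 = 4)
R_4 = 69 (n_4 = 5)
Step 3: H = 12/(N(N+1)) * sum(R_i^2/n_i) - 3(N+1)
     = 12/(18*19) * (31^2/4 + 24.5^2/5 + 46.5^2/4 + 69^2/5) - 3*19
     = 0.035088 * 1853.06 - 57
     = 8.019737.
Step 4: Ties present; correction factor C = 1 - 18/(18^3 - 18) = 0.996904. Corrected H = 8.019737 / 0.996904 = 8.044643.
Step 5: Under H0, H ~ chi^2(3); p-value = 0.045098.
Step 6: alpha = 0.05. reject H0.

H = 8.0446, df = 3, p = 0.045098, reject H0.


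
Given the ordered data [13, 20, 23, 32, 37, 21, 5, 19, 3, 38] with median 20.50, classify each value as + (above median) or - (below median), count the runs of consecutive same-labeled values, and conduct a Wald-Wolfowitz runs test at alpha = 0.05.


Step 1: Compute median = 20.50; label A = above, B = below.
Labels in order: BBAAAABBBA  (n_A = 5, n_B = 5)
Step 2: Count runs R = 4.
Step 3: Under H0 (random ordering), E[R] = 2*n_A*n_B/(n_A+n_B) + 1 = 2*5*5/10 + 1 = 6.0000.
        Var[R] = 2*n_A*n_B*(2*n_A*n_B - n_A - n_B) / ((n_A+n_B)^2 * (n_A+n_B-1)) = 2000/900 = 2.2222.
        SD[R] = 1.4907.
Step 4: Continuity-corrected z = (R + 0.5 - E[R]) / SD[R] = (4 + 0.5 - 6.0000) / 1.4907 = -1.0062.
Step 5: Two-sided p-value via normal approximation = 2*(1 - Phi(|z|)) = 0.314305.
Step 6: alpha = 0.05. fail to reject H0.

R = 4, z = -1.0062, p = 0.314305, fail to reject H0.


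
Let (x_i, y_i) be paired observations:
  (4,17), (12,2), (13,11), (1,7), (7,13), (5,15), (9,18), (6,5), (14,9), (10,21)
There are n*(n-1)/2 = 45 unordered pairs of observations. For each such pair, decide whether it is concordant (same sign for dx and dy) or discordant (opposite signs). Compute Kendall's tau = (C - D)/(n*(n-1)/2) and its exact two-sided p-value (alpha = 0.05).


Step 1: Enumerate the 45 unordered pairs (i,j) with i<j and classify each by sign(x_j-x_i) * sign(y_j-y_i).
  (1,2):dx=+8,dy=-15->D; (1,3):dx=+9,dy=-6->D; (1,4):dx=-3,dy=-10->C; (1,5):dx=+3,dy=-4->D
  (1,6):dx=+1,dy=-2->D; (1,7):dx=+5,dy=+1->C; (1,8):dx=+2,dy=-12->D; (1,9):dx=+10,dy=-8->D
  (1,10):dx=+6,dy=+4->C; (2,3):dx=+1,dy=+9->C; (2,4):dx=-11,dy=+5->D; (2,5):dx=-5,dy=+11->D
  (2,6):dx=-7,dy=+13->D; (2,7):dx=-3,dy=+16->D; (2,8):dx=-6,dy=+3->D; (2,9):dx=+2,dy=+7->C
  (2,10):dx=-2,dy=+19->D; (3,4):dx=-12,dy=-4->C; (3,5):dx=-6,dy=+2->D; (3,6):dx=-8,dy=+4->D
  (3,7):dx=-4,dy=+7->D; (3,8):dx=-7,dy=-6->C; (3,9):dx=+1,dy=-2->D; (3,10):dx=-3,dy=+10->D
  (4,5):dx=+6,dy=+6->C; (4,6):dx=+4,dy=+8->C; (4,7):dx=+8,dy=+11->C; (4,8):dx=+5,dy=-2->D
  (4,9):dx=+13,dy=+2->C; (4,10):dx=+9,dy=+14->C; (5,6):dx=-2,dy=+2->D; (5,7):dx=+2,dy=+5->C
  (5,8):dx=-1,dy=-8->C; (5,9):dx=+7,dy=-4->D; (5,10):dx=+3,dy=+8->C; (6,7):dx=+4,dy=+3->C
  (6,8):dx=+1,dy=-10->D; (6,9):dx=+9,dy=-6->D; (6,10):dx=+5,dy=+6->C; (7,8):dx=-3,dy=-13->C
  (7,9):dx=+5,dy=-9->D; (7,10):dx=+1,dy=+3->C; (8,9):dx=+8,dy=+4->C; (8,10):dx=+4,dy=+16->C
  (9,10):dx=-4,dy=+12->D
Step 2: C = 21, D = 24, total pairs = 45.
Step 3: tau = (C - D)/(n(n-1)/2) = (21 - 24)/45 = -0.066667.
Step 4: Exact two-sided p-value (enumerate n! = 3628800 permutations of y under H0): p = 0.861801.
Step 5: alpha = 0.05. fail to reject H0.

tau_b = -0.0667 (C=21, D=24), p = 0.861801, fail to reject H0.


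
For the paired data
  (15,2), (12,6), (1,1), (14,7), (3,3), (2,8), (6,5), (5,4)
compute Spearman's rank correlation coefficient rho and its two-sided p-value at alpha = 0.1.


Step 1: Rank x and y separately (midranks; no ties here).
rank(x): 15->8, 12->6, 1->1, 14->7, 3->3, 2->2, 6->5, 5->4
rank(y): 2->2, 6->6, 1->1, 7->7, 3->3, 8->8, 5->5, 4->4
Step 2: d_i = R_x(i) - R_y(i); compute d_i^2.
  (8-2)^2=36, (6-6)^2=0, (1-1)^2=0, (7-7)^2=0, (3-3)^2=0, (2-8)^2=36, (5-5)^2=0, (4-4)^2=0
sum(d^2) = 72.
Step 3: rho = 1 - 6*72 / (8*(8^2 - 1)) = 1 - 432/504 = 0.142857.
Step 4: Under H0, t = rho * sqrt((n-2)/(1-rho^2)) = 0.3536 ~ t(6).
Step 5: Two-sided p-value from the t-distribution with 6 df = 0.735765.
Step 6: alpha = 0.1. fail to reject H0.

rho = 0.1429, p = 0.735765, fail to reject H0 at alpha = 0.1.


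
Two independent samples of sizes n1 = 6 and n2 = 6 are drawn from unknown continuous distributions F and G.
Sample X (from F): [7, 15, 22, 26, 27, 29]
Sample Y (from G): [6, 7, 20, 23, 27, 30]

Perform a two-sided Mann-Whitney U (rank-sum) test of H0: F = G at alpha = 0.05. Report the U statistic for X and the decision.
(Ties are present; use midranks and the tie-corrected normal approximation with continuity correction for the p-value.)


Step 1: Combine and sort all 12 observations; assign midranks.
sorted (value, group): (6,Y), (7,X), (7,Y), (15,X), (20,Y), (22,X), (23,Y), (26,X), (27,X), (27,Y), (29,X), (30,Y)
ranks: 6->1, 7->2.5, 7->2.5, 15->4, 20->5, 22->6, 23->7, 26->8, 27->9.5, 27->9.5, 29->11, 30->12
Step 2: Rank sum for X: R1 = 2.5 + 4 + 6 + 8 + 9.5 + 11 = 41.
Step 3: U_X = R1 - n1(n1+1)/2 = 41 - 6*7/2 = 41 - 21 = 20.
       U_Y = n1*n2 - U_X = 36 - 20 = 16.
Step 4: Ties are present, so use the tie-corrected normal approximation (with continuity correction) for the p-value.
Step 5: p-value = 0.809527; compare to alpha = 0.05. fail to reject H0.

U_X = 20, p = 0.809527, fail to reject H0 at alpha = 0.05.


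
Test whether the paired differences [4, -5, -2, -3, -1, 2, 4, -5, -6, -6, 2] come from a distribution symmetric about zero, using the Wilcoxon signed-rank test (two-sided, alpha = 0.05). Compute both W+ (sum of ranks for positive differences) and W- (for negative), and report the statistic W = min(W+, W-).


Step 1: Drop any zero differences (none here) and take |d_i|.
|d| = [4, 5, 2, 3, 1, 2, 4, 5, 6, 6, 2]
Step 2: Midrank |d_i| (ties get averaged ranks).
ranks: |4|->6.5, |5|->8.5, |2|->3, |3|->5, |1|->1, |2|->3, |4|->6.5, |5|->8.5, |6|->10.5, |6|->10.5, |2|->3
Step 3: Attach original signs; sum ranks with positive sign and with negative sign.
W+ = 6.5 + 3 + 6.5 + 3 = 19
W- = 8.5 + 3 + 5 + 1 + 8.5 + 10.5 + 10.5 = 47
(Check: W+ + W- = 66 should equal n(n+1)/2 = 66.)
Step 4: Test statistic W = min(W+, W-) = 19.
Step 5: Ties in |d|, so use the tie-corrected normal approximation.
        E[W] = n(n+1)/4 = 11*12/4 = 33.
        Tie groups: |d|=2 (t=3), |d|=4 (t=2), |d|=5 (t=2), |d|=6 (t=2); sum(t^3 - t) = 42.
        Var[W] = n(n+1)(2n+1)/24 - sum(t^3-t)/48 = 3036/24 - 42/48 = 125.625.
        z = (W - E[W]) / sqrt(Var[W]) = (19 - 33) / 11.2083 = -1.2491.
        Two-sided p = 2*Phi(z) = 0.211636.
Step 6: alpha = 0.05. fail to reject H0.

W+ = 19, W- = 47, W = min = 19, p = 0.211636, fail to reject H0.


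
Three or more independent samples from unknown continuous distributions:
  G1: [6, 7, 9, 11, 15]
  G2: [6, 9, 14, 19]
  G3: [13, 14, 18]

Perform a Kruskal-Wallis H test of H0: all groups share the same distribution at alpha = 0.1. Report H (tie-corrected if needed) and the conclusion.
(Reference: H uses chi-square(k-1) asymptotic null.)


Step 1: Combine all N = 12 observations and assign midranks.
sorted (value, group, rank): (6,G1,1.5), (6,G2,1.5), (7,G1,3), (9,G1,4.5), (9,G2,4.5), (11,G1,6), (13,G3,7), (14,G2,8.5), (14,G3,8.5), (15,G1,10), (18,G3,11), (19,G2,12)
Step 2: Sum ranks within each group.
R_1 = 25 (n_1 = 5)
R_2 = 26.5 (n_2 = 4)
R_3 = 26.5 (n_3 = 3)
Step 3: H = 12/(N(N+1)) * sum(R_i^2/n_i) - 3(N+1)
     = 12/(12*13) * (25^2/5 + 26.5^2/4 + 26.5^2/3) - 3*13
     = 0.076923 * 534.646 - 39
     = 2.126603.
Step 4: Ties present; correction factor C = 1 - 18/(12^3 - 12) = 0.989510. Corrected H = 2.126603 / 0.989510 = 2.149146.
Step 5: Under H0, H ~ chi^2(2); p-value = 0.341444.
Step 6: alpha = 0.1. fail to reject H0.

H = 2.1491, df = 2, p = 0.341444, fail to reject H0.


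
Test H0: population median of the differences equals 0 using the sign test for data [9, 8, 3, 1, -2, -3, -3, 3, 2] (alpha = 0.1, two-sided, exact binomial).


Step 1: Discard zero differences. Original n = 9; n_eff = number of nonzero differences = 9.
Nonzero differences (with sign): +9, +8, +3, +1, -2, -3, -3, +3, +2
Step 2: Count signs: positive = 6, negative = 3.
Step 3: Under H0: P(positive) = 0.5, so the number of positives S ~ Bin(9, 0.5).
Step 4: Two-sided exact p-value = sum of Bin(9,0.5) probabilities at or below the observed probability = 0.507812.
Step 5: alpha = 0.1. fail to reject H0.

n_eff = 9, pos = 6, neg = 3, p = 0.507812, fail to reject H0.


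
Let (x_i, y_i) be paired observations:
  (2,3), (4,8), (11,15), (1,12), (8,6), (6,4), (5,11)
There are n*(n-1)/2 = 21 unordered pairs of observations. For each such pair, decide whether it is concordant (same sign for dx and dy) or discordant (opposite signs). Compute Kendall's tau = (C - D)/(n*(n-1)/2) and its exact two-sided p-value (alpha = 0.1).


Step 1: Enumerate the 21 unordered pairs (i,j) with i<j and classify each by sign(x_j-x_i) * sign(y_j-y_i).
  (1,2):dx=+2,dy=+5->C; (1,3):dx=+9,dy=+12->C; (1,4):dx=-1,dy=+9->D; (1,5):dx=+6,dy=+3->C
  (1,6):dx=+4,dy=+1->C; (1,7):dx=+3,dy=+8->C; (2,3):dx=+7,dy=+7->C; (2,4):dx=-3,dy=+4->D
  (2,5):dx=+4,dy=-2->D; (2,6):dx=+2,dy=-4->D; (2,7):dx=+1,dy=+3->C; (3,4):dx=-10,dy=-3->C
  (3,5):dx=-3,dy=-9->C; (3,6):dx=-5,dy=-11->C; (3,7):dx=-6,dy=-4->C; (4,5):dx=+7,dy=-6->D
  (4,6):dx=+5,dy=-8->D; (4,7):dx=+4,dy=-1->D; (5,6):dx=-2,dy=-2->C; (5,7):dx=-3,dy=+5->D
  (6,7):dx=-1,dy=+7->D
Step 2: C = 12, D = 9, total pairs = 21.
Step 3: tau = (C - D)/(n(n-1)/2) = (12 - 9)/21 = 0.142857.
Step 4: Exact two-sided p-value (enumerate n! = 5040 permutations of y under H0): p = 0.772619.
Step 5: alpha = 0.1. fail to reject H0.

tau_b = 0.1429 (C=12, D=9), p = 0.772619, fail to reject H0.


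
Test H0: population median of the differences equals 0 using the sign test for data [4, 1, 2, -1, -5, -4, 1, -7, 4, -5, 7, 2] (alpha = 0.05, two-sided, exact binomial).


Step 1: Discard zero differences. Original n = 12; n_eff = number of nonzero differences = 12.
Nonzero differences (with sign): +4, +1, +2, -1, -5, -4, +1, -7, +4, -5, +7, +2
Step 2: Count signs: positive = 7, negative = 5.
Step 3: Under H0: P(positive) = 0.5, so the number of positives S ~ Bin(12, 0.5).
Step 4: Two-sided exact p-value = sum of Bin(12,0.5) probabilities at or below the observed probability = 0.774414.
Step 5: alpha = 0.05. fail to reject H0.

n_eff = 12, pos = 7, neg = 5, p = 0.774414, fail to reject H0.


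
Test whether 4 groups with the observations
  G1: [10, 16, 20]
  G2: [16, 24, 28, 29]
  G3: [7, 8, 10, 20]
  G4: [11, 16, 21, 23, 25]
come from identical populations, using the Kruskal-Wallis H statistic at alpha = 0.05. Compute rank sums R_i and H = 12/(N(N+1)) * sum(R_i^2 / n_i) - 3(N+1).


Step 1: Combine all N = 16 observations and assign midranks.
sorted (value, group, rank): (7,G3,1), (8,G3,2), (10,G1,3.5), (10,G3,3.5), (11,G4,5), (16,G1,7), (16,G2,7), (16,G4,7), (20,G1,9.5), (20,G3,9.5), (21,G4,11), (23,G4,12), (24,G2,13), (25,G4,14), (28,G2,15), (29,G2,16)
Step 2: Sum ranks within each group.
R_1 = 20 (n_1 = 3)
R_2 = 51 (n_2 = 4)
R_3 = 16 (n_3 = 4)
R_4 = 49 (n_4 = 5)
Step 3: H = 12/(N(N+1)) * sum(R_i^2/n_i) - 3(N+1)
     = 12/(16*17) * (20^2/3 + 51^2/4 + 16^2/4 + 49^2/5) - 3*17
     = 0.044118 * 1327.78 - 51
     = 7.578676.
Step 4: Ties present; correction factor C = 1 - 36/(16^3 - 16) = 0.991176. Corrected H = 7.578676 / 0.991176 = 7.646142.
Step 5: Under H0, H ~ chi^2(3); p-value = 0.053920.
Step 6: alpha = 0.05. fail to reject H0.

H = 7.6461, df = 3, p = 0.053920, fail to reject H0.


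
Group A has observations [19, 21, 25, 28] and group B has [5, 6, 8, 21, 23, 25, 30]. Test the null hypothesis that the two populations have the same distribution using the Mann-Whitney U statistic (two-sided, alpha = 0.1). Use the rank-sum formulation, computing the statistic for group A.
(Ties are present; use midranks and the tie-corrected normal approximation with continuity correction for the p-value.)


Step 1: Combine and sort all 11 observations; assign midranks.
sorted (value, group): (5,Y), (6,Y), (8,Y), (19,X), (21,X), (21,Y), (23,Y), (25,X), (25,Y), (28,X), (30,Y)
ranks: 5->1, 6->2, 8->3, 19->4, 21->5.5, 21->5.5, 23->7, 25->8.5, 25->8.5, 28->10, 30->11
Step 2: Rank sum for X: R1 = 4 + 5.5 + 8.5 + 10 = 28.
Step 3: U_X = R1 - n1(n1+1)/2 = 28 - 4*5/2 = 28 - 10 = 18.
       U_Y = n1*n2 - U_X = 28 - 18 = 10.
Step 4: Ties are present, so use the tie-corrected normal approximation (with continuity correction) for the p-value.
Step 5: p-value = 0.506393; compare to alpha = 0.1. fail to reject H0.

U_X = 18, p = 0.506393, fail to reject H0 at alpha = 0.1.


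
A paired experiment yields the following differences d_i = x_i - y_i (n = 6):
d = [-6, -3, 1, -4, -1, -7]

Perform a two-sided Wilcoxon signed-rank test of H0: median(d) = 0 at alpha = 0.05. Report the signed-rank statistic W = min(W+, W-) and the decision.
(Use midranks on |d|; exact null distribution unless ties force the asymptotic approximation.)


Step 1: Drop any zero differences (none here) and take |d_i|.
|d| = [6, 3, 1, 4, 1, 7]
Step 2: Midrank |d_i| (ties get averaged ranks).
ranks: |6|->5, |3|->3, |1|->1.5, |4|->4, |1|->1.5, |7|->6
Step 3: Attach original signs; sum ranks with positive sign and with negative sign.
W+ = 1.5 = 1.5
W- = 5 + 3 + 4 + 1.5 + 6 = 19.5
(Check: W+ + W- = 21 should equal n(n+1)/2 = 21.)
Step 4: Test statistic W = min(W+, W-) = 1.5.
Step 5: Ties in |d|, so use the tie-corrected normal approximation.
        E[W] = n(n+1)/4 = 6*7/4 = 10.5.
        Tie groups: |d|=1 (t=2); sum(t^3 - t) = 6.
        Var[W] = n(n+1)(2n+1)/24 - sum(t^3-t)/48 = 546/24 - 6/48 = 22.625.
        z = (W - E[W]) / sqrt(Var[W]) = (1.5 - 10.5) / 4.7566 = -1.8921.
        Two-sided p = 2*Phi(z) = 0.058475.
Step 6: alpha = 0.05. fail to reject H0.

W+ = 1.5, W- = 19.5, W = min = 1.5, p = 0.058475, fail to reject H0.


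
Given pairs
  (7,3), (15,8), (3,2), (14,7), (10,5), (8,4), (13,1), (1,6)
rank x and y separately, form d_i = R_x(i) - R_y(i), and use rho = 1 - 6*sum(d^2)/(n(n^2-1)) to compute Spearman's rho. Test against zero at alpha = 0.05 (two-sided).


Step 1: Rank x and y separately (midranks; no ties here).
rank(x): 7->3, 15->8, 3->2, 14->7, 10->5, 8->4, 13->6, 1->1
rank(y): 3->3, 8->8, 2->2, 7->7, 5->5, 4->4, 1->1, 6->6
Step 2: d_i = R_x(i) - R_y(i); compute d_i^2.
  (3-3)^2=0, (8-8)^2=0, (2-2)^2=0, (7-7)^2=0, (5-5)^2=0, (4-4)^2=0, (6-1)^2=25, (1-6)^2=25
sum(d^2) = 50.
Step 3: rho = 1 - 6*50 / (8*(8^2 - 1)) = 1 - 300/504 = 0.404762.
Step 4: Under H0, t = rho * sqrt((n-2)/(1-rho^2)) = 1.0842 ~ t(6).
Step 5: Two-sided p-value from the t-distribution with 6 df = 0.319889.
Step 6: alpha = 0.05. fail to reject H0.

rho = 0.4048, p = 0.319889, fail to reject H0 at alpha = 0.05.


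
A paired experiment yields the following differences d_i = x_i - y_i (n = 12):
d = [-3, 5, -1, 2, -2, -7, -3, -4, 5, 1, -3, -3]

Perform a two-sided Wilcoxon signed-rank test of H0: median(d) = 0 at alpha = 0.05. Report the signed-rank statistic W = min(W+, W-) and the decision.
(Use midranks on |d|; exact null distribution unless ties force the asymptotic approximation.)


Step 1: Drop any zero differences (none here) and take |d_i|.
|d| = [3, 5, 1, 2, 2, 7, 3, 4, 5, 1, 3, 3]
Step 2: Midrank |d_i| (ties get averaged ranks).
ranks: |3|->6.5, |5|->10.5, |1|->1.5, |2|->3.5, |2|->3.5, |7|->12, |3|->6.5, |4|->9, |5|->10.5, |1|->1.5, |3|->6.5, |3|->6.5
Step 3: Attach original signs; sum ranks with positive sign and with negative sign.
W+ = 10.5 + 3.5 + 10.5 + 1.5 = 26
W- = 6.5 + 1.5 + 3.5 + 12 + 6.5 + 9 + 6.5 + 6.5 = 52
(Check: W+ + W- = 78 should equal n(n+1)/2 = 78.)
Step 4: Test statistic W = min(W+, W-) = 26.
Step 5: Ties in |d|, so use the tie-corrected normal approximation.
        E[W] = n(n+1)/4 = 12*13/4 = 39.
        Tie groups: |d|=1 (t=2), |d|=2 (t=2), |d|=3 (t=4), |d|=5 (t=2); sum(t^3 - t) = 78.
        Var[W] = n(n+1)(2n+1)/24 - sum(t^3-t)/48 = 3900/24 - 78/48 = 160.875.
        z = (W - E[W]) / sqrt(Var[W]) = (26 - 39) / 12.6837 = -1.0249.
        Two-sided p = 2*Phi(z) = 0.305391.
Step 6: alpha = 0.05. fail to reject H0.

W+ = 26, W- = 52, W = min = 26, p = 0.305391, fail to reject H0.


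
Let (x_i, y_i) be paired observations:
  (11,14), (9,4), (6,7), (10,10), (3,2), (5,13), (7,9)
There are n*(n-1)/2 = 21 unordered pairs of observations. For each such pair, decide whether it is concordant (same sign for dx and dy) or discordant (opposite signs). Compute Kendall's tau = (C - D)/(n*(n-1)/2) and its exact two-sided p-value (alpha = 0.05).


Step 1: Enumerate the 21 unordered pairs (i,j) with i<j and classify each by sign(x_j-x_i) * sign(y_j-y_i).
  (1,2):dx=-2,dy=-10->C; (1,3):dx=-5,dy=-7->C; (1,4):dx=-1,dy=-4->C; (1,5):dx=-8,dy=-12->C
  (1,6):dx=-6,dy=-1->C; (1,7):dx=-4,dy=-5->C; (2,3):dx=-3,dy=+3->D; (2,4):dx=+1,dy=+6->C
  (2,5):dx=-6,dy=-2->C; (2,6):dx=-4,dy=+9->D; (2,7):dx=-2,dy=+5->D; (3,4):dx=+4,dy=+3->C
  (3,5):dx=-3,dy=-5->C; (3,6):dx=-1,dy=+6->D; (3,7):dx=+1,dy=+2->C; (4,5):dx=-7,dy=-8->C
  (4,6):dx=-5,dy=+3->D; (4,7):dx=-3,dy=-1->C; (5,6):dx=+2,dy=+11->C; (5,7):dx=+4,dy=+7->C
  (6,7):dx=+2,dy=-4->D
Step 2: C = 15, D = 6, total pairs = 21.
Step 3: tau = (C - D)/(n(n-1)/2) = (15 - 6)/21 = 0.428571.
Step 4: Exact two-sided p-value (enumerate n! = 5040 permutations of y under H0): p = 0.238889.
Step 5: alpha = 0.05. fail to reject H0.

tau_b = 0.4286 (C=15, D=6), p = 0.238889, fail to reject H0.


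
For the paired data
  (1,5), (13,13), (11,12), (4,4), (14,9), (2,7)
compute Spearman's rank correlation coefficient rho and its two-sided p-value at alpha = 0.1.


Step 1: Rank x and y separately (midranks; no ties here).
rank(x): 1->1, 13->5, 11->4, 4->3, 14->6, 2->2
rank(y): 5->2, 13->6, 12->5, 4->1, 9->4, 7->3
Step 2: d_i = R_x(i) - R_y(i); compute d_i^2.
  (1-2)^2=1, (5-6)^2=1, (4-5)^2=1, (3-1)^2=4, (6-4)^2=4, (2-3)^2=1
sum(d^2) = 12.
Step 3: rho = 1 - 6*12 / (6*(6^2 - 1)) = 1 - 72/210 = 0.657143.
Step 4: Under H0, t = rho * sqrt((n-2)/(1-rho^2)) = 1.7436 ~ t(4).
Step 5: Two-sided p-value from the t-distribution with 4 df = 0.156175.
Step 6: alpha = 0.1. fail to reject H0.

rho = 0.6571, p = 0.156175, fail to reject H0 at alpha = 0.1.
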